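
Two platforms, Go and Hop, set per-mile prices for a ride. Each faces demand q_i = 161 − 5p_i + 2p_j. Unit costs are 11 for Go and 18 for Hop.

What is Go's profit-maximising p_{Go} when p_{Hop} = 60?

33.6

Go's profit: π = (p_{Go} − 11)(161 − 5p_{Go} + 2p_{Hop}).
∂π/∂p_{Go} = 216 − 10p_{Go} + 2p_{Hop} = 0 ⇒ p_{Go} = 21.6 + 0.2p_{Hop}.
At p_{Hop} = 60: p_{Go} = 21.6 + 0.2·60 = 33.6.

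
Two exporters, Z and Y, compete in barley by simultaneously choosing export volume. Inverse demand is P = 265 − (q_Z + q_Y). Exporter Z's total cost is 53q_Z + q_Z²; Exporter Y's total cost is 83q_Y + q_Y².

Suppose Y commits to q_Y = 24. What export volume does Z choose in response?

Exporter Z's profit: π = q_Z(265 − (q_Z + q_Y)) − 53q_Z − q_Z².
∂π/∂q_Z = 212 − 4q_Z − q_Y = 0, so q_Z = 53 − 0.25q_Y.
At q_Y = 24: q_Z = 53 − 0.25·24 = 47.

47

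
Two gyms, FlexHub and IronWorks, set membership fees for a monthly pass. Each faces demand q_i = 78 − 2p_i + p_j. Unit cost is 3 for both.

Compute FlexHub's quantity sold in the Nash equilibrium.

50

FlexHub's profit: π = (p_{FlexHub} − 3)(78 − 2p_{FlexHub} + p_{IronWorks}).
∂π/∂p_{FlexHub} = 84 − 4p_{FlexHub} + p_{IronWorks} = 0 ⇒ p_{FlexHub} = 21 + 0.25p_{IronWorks}.
The game is symmetric, so in equilibrium p_{IronWorks} = p_{FlexHub}: the reaction function gives 0.75p_{FlexHub} = 21, hence p_{FlexHub} = 28.
q_{FlexHub} = 78 − 2·28 + 28 = 50.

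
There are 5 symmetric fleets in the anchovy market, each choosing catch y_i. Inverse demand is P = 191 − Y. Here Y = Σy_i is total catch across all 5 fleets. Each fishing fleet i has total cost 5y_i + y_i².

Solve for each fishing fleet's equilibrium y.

A representative fishing fleet's profit is π_i = y_i(191 − Y) − 5y_i − y_i², with Y = y_i + Σ_{j≠i} y_j.
First-order condition: 186 − 4y_i − Σ_{j≠i} y_j = 0.
Imposing symmetry (y_j = y for all j) turns Σ_{j≠i} y_j into 4y, so 186 = 8y and y = 23.25.

23.25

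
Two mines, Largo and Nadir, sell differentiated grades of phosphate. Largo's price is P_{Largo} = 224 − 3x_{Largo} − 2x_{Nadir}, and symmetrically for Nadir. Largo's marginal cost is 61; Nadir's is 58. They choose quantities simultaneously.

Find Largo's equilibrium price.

121.5625

Mine Largo's profit: π = x_{Largo}(224 − 3x_{Largo} − 2x_{Nadir}) − 61x_{Largo}.
∂π/∂x_{Largo} = 163 − 6x_{Largo} − 2x_{Nadir} = 0 ⇒ x_{Largo} = 163/6 − (1/3)x_{Nadir}.
Similarly x_{Nadir} = 83/3 − (1/3)x_{Largo}.
Plugging x_{Nadir} into Largo's best response: x_{Largo} = 163/6 − (1/3)(83/3 − (1/3)x_{Largo}) ⇒ (8/9)x_{Largo} = 323/18, so x_{Largo} = 20.1875.
Then x_{Nadir} = 83/3 − (1/3)·20.1875 = 20.9375.
P_{Largo} = 224 − 3·20.1875 − 2·20.9375 = 121.5625.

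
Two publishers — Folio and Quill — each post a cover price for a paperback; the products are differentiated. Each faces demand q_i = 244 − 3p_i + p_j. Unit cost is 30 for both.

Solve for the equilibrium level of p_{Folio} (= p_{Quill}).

Folio's profit: π = (p_{Folio} − 30)(244 − 3p_{Folio} + p_{Quill}).
∂π/∂p_{Folio} = 334 − 6p_{Folio} + p_{Quill} = 0 ⇒ p_{Folio} = 167/3 + (1/6)p_{Quill}.
Setting p_{Folio} = p_{Quill} in the reaction function: p_{Folio} = 167/3 + (1/6)p_{Folio}, so p_{Folio} = (167/3) / (5/6) = 66.8.

66.8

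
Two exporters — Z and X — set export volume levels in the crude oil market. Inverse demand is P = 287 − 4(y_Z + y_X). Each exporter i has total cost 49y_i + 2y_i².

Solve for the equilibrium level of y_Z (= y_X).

Exporter Z's profit: π = y_Z(287 − 4(y_Z + y_X)) − 49y_Z − 2y_Z².
∂π/∂y_Z = 238 − 12y_Z − 4y_X = 0, so y_Z = 119/6 − (1/3)y_X.
Setting y_Z = y_X in the reaction function: y_Z = 119/6 − (1/3)y_Z, so y_Z = (119/6) / (4/3) = 14.875.

14.875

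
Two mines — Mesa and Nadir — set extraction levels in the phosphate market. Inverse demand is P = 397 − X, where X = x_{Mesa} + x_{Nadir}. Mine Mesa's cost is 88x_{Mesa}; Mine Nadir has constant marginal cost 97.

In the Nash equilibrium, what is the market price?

194

Mine Mesa's profit: π = x_{Mesa}(397 − (x_{Mesa} + x_{Nadir})) − 88x_{Mesa}.
∂π/∂x_{Mesa} = 309 − 2x_{Mesa} − x_{Nadir} = 0, so x_{Mesa} = 154.5 − 0.5x_{Nadir}.
By the same steps for Nadir: x_{Nadir} = 150 − 0.5x_{Mesa}.
Substituting the second reaction function into the first: x_{Mesa} = 154.5 − 0.5(150 − 0.5x_{Mesa}), which gives 0.75x_{Mesa} = 79.5 ⇒ x_{Mesa} = 106.
Then x_{Nadir} = 150 − 0.5·106 = 97.
Equilibrium price: P = 397 − 203 = 194.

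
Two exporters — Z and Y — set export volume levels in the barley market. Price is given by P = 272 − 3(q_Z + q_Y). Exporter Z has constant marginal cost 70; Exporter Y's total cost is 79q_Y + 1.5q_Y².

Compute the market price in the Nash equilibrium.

152.6

Exporter Z's profit: π = q_Z(272 − 3(q_Z + q_Y)) − 70q_Z.
∂π/∂q_Z = 202 − 6q_Z − 3q_Y = 0, so q_Z = 101/3 − 0.5q_Y.
For Y: ∂π/∂q_Y = 193 − 9q_Y − 3q_Z = 0 ⇒ q_Y = 193/9 − (1/3)q_Z.
Plugging q_Y into Z's best response: q_Z = 101/3 − 0.5(193/9 − (1/3)q_Z) ⇒ (5/6)q_Z = 413/18, so q_Z = 413/15.
Then q_Y = 193/9 − (1/3)·(413/15) = 184/15.
Equilibrium price: P = 272 − 3·39.8 = 152.6.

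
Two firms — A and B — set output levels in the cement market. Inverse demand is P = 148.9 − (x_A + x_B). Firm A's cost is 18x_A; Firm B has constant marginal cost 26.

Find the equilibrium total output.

Firm A's profit: π = x_A(148.9 − (x_A + x_B)) − 18x_A.
∂π/∂x_A = 130.9 − 2x_A − x_B = 0, so x_A = 65.45 − 0.5x_B.
By the same steps for B: x_B = 61.45 − 0.5x_A.
Substituting the second reaction function into the first: x_A = 65.45 − 0.5(61.45 − 0.5x_A), which gives 0.75x_A = 34.725 ⇒ x_A = 46.3.
Then x_B = 61.45 − 0.5·46.3 = 38.3.
Total output: 46.3 + 38.3 = 84.6.

84.6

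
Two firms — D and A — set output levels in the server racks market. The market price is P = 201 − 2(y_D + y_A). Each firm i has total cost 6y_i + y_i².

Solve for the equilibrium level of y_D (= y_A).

24.375

Firm D's profit: π = y_D(201 − 2(y_D + y_A)) − 6y_D − y_D².
∂π/∂y_D = 195 − 6y_D − 2y_A = 0, so y_D = 32.5 − (1/3)y_A.
By symmetry y_A = y_D; substituting into the reaction function, (4/3)y_D = 32.5 and y_D = 24.375.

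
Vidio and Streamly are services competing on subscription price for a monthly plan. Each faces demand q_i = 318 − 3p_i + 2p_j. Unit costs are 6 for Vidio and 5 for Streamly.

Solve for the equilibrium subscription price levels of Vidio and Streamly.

Vidio's profit: π = (p_{Vidio} − 6)(318 − 3p_{Vidio} + 2p_{Streamly}).
∂π/∂p_{Vidio} = 336 − 6p_{Vidio} + 2p_{Streamly} = 0 ⇒ p_{Vidio} = 56 + (1/3)p_{Streamly}.
Similarly p_{Streamly} = 55.5 + (1/3)p_{Vidio}.
Substituting the second reaction function into the first: p_{Vidio} = 56 + (1/3)(55.5 + (1/3)p_{Vidio}), which gives (8/9)p_{Vidio} = 74.5 ⇒ p_{Vidio} = 83.8125.
Then p_{Streamly} = 55.5 + (1/3)·83.8125 = 83.4375.

83.8125, 83.4375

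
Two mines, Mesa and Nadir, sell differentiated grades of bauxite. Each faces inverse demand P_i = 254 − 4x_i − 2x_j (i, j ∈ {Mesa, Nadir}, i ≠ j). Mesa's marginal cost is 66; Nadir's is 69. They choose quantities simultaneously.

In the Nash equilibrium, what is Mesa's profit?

1428.84

Mine Mesa's profit: π = x_{Mesa}(254 − 4x_{Mesa} − 2x_{Nadir}) − 66x_{Mesa}.
∂π/∂x_{Mesa} = 188 − 8x_{Mesa} − 2x_{Nadir} = 0 ⇒ x_{Mesa} = 23.5 − 0.25x_{Nadir}.
Similarly x_{Nadir} = 23.125 − 0.25x_{Mesa}.
Plugging x_{Nadir} into Mesa's best response: x_{Mesa} = 23.5 − 0.25(23.125 − 0.25x_{Mesa}) ⇒ 0.9375x_{Mesa} = 567/32, so x_{Mesa} = 18.9.
Then x_{Nadir} = 23.125 − 0.25·18.9 = 18.4.
P_{Mesa} = 254 − 4·18.9 − 2·18.4 = 141.6.
Profit = (141.6 − 66)·18.9 = 1428.84.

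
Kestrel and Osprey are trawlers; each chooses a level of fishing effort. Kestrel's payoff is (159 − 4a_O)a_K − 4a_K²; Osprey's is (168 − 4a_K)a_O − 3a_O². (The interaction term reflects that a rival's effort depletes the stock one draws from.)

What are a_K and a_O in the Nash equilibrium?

8.8125, 22.125

Expanding Kestrel's payoff: 159a_K − 4a_Oa_K − 4a_K².
∂π/∂a_K = 159 − 4a_O − 8a_K = 0, so a_K = 19.875 − 0.5a_O.
Likewise for Osprey: a_O = 28 − (2/3)a_K.
Substituting the second reaction function into the first: a_K = 19.875 − 0.5(28 − (2/3)a_K), which gives (2/3)a_K = 5.875 ⇒ a_K = 8.8125.
Then a_O = 28 − (2/3)·8.8125 = 22.125.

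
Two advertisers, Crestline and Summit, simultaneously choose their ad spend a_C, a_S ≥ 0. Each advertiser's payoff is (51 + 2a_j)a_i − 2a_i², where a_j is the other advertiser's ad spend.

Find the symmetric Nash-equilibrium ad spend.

Crestline's payoff is (51 + 2a_S)a_C − 2a_C².
∂π/∂a_C = 51 + 2a_S − 4a_C = 0, so a_C = 12.75 + 0.5a_S.
Setting a_C = a_S in the reaction function: a_C = 12.75 + 0.5a_C, so a_C = 12.75 / 0.5 = 25.5.

25.5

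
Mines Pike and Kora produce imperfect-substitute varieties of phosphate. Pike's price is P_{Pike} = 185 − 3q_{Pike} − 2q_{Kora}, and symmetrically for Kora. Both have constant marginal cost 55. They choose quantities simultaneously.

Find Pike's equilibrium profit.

792.1875

Mine Pike's profit: π = q_{Pike}(185 − 3q_{Pike} − 2q_{Kora}) − 55q_{Pike}.
∂π/∂q_{Pike} = 130 − 6q_{Pike} − 2q_{Kora} = 0 ⇒ q_{Pike} = 65/3 − (1/3)q_{Kora}.
Setting q_{Pike} = q_{Kora} in the reaction function: q_{Pike} = 65/3 − (1/3)q_{Pike}, so q_{Pike} = (65/3) / (4/3) = 16.25.
P_{Pike} = 185 − 3·16.25 − 2·16.25 = 103.75.
Profit = (103.75 − 55)·16.25 = 792.1875.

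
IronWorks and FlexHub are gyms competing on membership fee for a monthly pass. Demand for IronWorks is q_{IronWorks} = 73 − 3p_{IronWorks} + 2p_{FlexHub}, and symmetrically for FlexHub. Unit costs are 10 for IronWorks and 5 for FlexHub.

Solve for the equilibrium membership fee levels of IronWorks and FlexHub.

IronWorks's profit: π = (p_{IronWorks} − 10)(73 − 3p_{IronWorks} + 2p_{FlexHub}).
∂π/∂p_{IronWorks} = 103 − 6p_{IronWorks} + 2p_{FlexHub} = 0 ⇒ p_{IronWorks} = 103/6 + (1/3)p_{FlexHub}.
Similarly p_{FlexHub} = 44/3 + (1/3)p_{IronWorks}.
Solving the two reaction functions simultaneously: (1 − (1/3)(1/3))p_{IronWorks} = 103/6 + (1/3)·(44/3), so (8/9)p_{IronWorks} = 397/18 and p_{IronWorks} = 24.8125.
Then p_{FlexHub} = 44/3 + (1/3)·24.8125 = 22.9375.

24.8125, 22.9375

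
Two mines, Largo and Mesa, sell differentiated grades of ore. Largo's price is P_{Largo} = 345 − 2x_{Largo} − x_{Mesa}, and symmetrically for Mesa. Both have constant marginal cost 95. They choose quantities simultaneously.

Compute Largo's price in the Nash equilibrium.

Mine Largo's profit: π = x_{Largo}(345 − 2x_{Largo} − x_{Mesa}) − 95x_{Largo}.
∂π/∂x_{Largo} = 250 − 4x_{Largo} − x_{Mesa} = 0 ⇒ x_{Largo} = 62.5 − 0.25x_{Mesa}.
By symmetry x_{Mesa} = x_{Largo}; substituting into the reaction function, 1.25x_{Largo} = 62.5 and x_{Largo} = 50.
P_{Largo} = 345 − 2·50 − 50 = 195.

195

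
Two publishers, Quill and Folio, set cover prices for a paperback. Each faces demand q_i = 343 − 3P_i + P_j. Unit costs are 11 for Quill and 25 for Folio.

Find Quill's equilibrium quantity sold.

Quill's profit: π = (P_{Quill} − 11)(343 − 3P_{Quill} + P_{Folio}).
∂π/∂P_{Quill} = 376 − 6P_{Quill} + P_{Folio} = 0 ⇒ P_{Quill} = 188/3 + (1/6)P_{Folio}.
Similarly P_{Folio} = 209/3 + (1/6)P_{Quill}.
Solving the two reaction functions simultaneously: (1 − (1/6)(1/6))P_{Quill} = 188/3 + (1/6)·(209/3), so (35/36)P_{Quill} = 1337/18 and P_{Quill} = 76.4.
Then P_{Folio} = 209/3 + (1/6)·76.4 = 82.4.
q_{Quill} = 343 − 3·76.4 + 82.4 = 196.2.

196.2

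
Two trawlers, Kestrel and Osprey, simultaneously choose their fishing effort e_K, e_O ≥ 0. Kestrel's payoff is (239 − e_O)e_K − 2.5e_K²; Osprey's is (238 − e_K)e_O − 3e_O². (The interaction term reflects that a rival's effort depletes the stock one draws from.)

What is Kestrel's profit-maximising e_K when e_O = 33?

41.2

Expanding Kestrel's payoff: 239e_K − e_Oe_K − 2.5e_K².
∂π/∂e_K = 239 − e_O − 5e_K = 0, so e_K = 47.8 − 0.2e_O.
At e_O = 33: e_K = 47.8 − 0.2·33 = 41.2.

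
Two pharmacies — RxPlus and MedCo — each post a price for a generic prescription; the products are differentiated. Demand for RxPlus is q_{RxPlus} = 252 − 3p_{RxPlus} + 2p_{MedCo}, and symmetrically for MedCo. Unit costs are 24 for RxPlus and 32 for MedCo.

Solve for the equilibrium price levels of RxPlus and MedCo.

82.5, 85.5

RxPlus's profit: π = (p_{RxPlus} − 24)(252 − 3p_{RxPlus} + 2p_{MedCo}).
∂π/∂p_{RxPlus} = 324 − 6p_{RxPlus} + 2p_{MedCo} = 0 ⇒ p_{RxPlus} = 54 + (1/3)p_{MedCo}.
Similarly p_{MedCo} = 58 + (1/3)p_{RxPlus}.
Plugging p_{MedCo} into RxPlus's best response: p_{RxPlus} = 54 + (1/3)(58 + (1/3)p_{RxPlus}) ⇒ (8/9)p_{RxPlus} = 220/3, so p_{RxPlus} = 82.5.
Then p_{MedCo} = 58 + (1/3)·82.5 = 85.5.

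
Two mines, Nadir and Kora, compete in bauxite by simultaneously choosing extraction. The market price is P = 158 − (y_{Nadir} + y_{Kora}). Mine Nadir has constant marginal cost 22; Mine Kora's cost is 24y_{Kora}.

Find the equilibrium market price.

Mine Nadir's profit: π = y_{Nadir}(158 − (y_{Nadir} + y_{Kora})) − 22y_{Nadir}.
∂π/∂y_{Nadir} = 136 − 2y_{Nadir} − y_{Kora} = 0, so y_{Nadir} = 68 − 0.5y_{Kora}.
By the same steps for Kora: y_{Kora} = 67 − 0.5y_{Nadir}.
Solving the two reaction functions simultaneously: (1 − (−0.5)(−0.5))y_{Nadir} = 68 − 0.5·67, so 0.75y_{Nadir} = 34.5 and y_{Nadir} = 46.
Then y_{Kora} = 67 − 0.5·46 = 44.
Equilibrium price: P = 158 − 90 = 68.

68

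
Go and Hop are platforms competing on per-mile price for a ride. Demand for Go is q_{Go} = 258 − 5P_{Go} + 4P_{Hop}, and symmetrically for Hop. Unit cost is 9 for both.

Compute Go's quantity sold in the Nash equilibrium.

Go's profit: π = (P_{Go} − 9)(258 − 5P_{Go} + 4P_{Hop}).
∂π/∂P_{Go} = 303 − 10P_{Go} + 4P_{Hop} = 0 ⇒ P_{Go} = 30.3 + 0.4P_{Hop}.
The game is symmetric, so in equilibrium P_{Hop} = P_{Go}: the reaction function gives 0.6P_{Go} = 30.3, hence P_{Go} = 50.5.
q_{Go} = 258 − 5·50.5 + 4·50.5 = 207.5.

207.5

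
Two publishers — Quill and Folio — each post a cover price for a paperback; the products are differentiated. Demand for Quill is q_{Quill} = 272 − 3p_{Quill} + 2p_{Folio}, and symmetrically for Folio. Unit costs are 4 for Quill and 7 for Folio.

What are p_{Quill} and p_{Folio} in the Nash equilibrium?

Quill's profit: π = (p_{Quill} − 4)(272 − 3p_{Quill} + 2p_{Folio}).
∂π/∂p_{Quill} = 284 − 6p_{Quill} + 2p_{Folio} = 0 ⇒ p_{Quill} = 142/3 + (1/3)p_{Folio}.
Similarly p_{Folio} = 293/6 + (1/3)p_{Quill}.
Plugging p_{Folio} into Quill's best response: p_{Quill} = 142/3 + (1/3)(293/6 + (1/3)p_{Quill}) ⇒ (8/9)p_{Quill} = 1145/18, so p_{Quill} = 71.5625.
Then p_{Folio} = 293/6 + (1/3)·71.5625 = 72.6875.

71.5625, 72.6875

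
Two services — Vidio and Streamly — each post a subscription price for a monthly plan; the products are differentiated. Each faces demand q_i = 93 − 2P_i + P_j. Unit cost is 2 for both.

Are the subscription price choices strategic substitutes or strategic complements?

Vidio's profit: π = (P_{Vidio} − 2)(93 − 2P_{Vidio} + P_{Streamly}).
∂π/∂P_{Vidio} = 97 − 4P_{Vidio} + P_{Streamly} = 0 ⇒ P_{Vidio} = 24.25 + 0.25P_{Streamly}.
The best-response slope dP_{Vidio}/dP_{Streamly} = 0.25 > 0: the reaction function is upward-sloping, so the choices are strategic complements.

strategic complements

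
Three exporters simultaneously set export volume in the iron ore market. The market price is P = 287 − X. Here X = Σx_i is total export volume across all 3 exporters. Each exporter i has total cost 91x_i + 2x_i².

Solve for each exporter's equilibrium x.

24.5

A representative exporter's profit is π_i = x_i(287 − X) − 91x_i − 2x_i², with X = x_i + Σ_{j≠i} x_j.
First-order condition: 196 − 6x_i − Σ_{j≠i} x_j = 0.
In a symmetric equilibrium every exporter chooses the same x, so Σ_{j≠i} x_j = 2x. The condition becomes 196 − 8x = 0, giving x = 196/8 = 24.5.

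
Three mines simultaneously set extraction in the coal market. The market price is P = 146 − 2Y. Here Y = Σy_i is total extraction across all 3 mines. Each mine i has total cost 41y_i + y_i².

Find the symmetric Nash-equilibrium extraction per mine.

10.5

A representative mine's profit is π_i = y_i(146 − 2Y) − 41y_i − y_i², with Y = y_i + Σ_{j≠i} y_j.
First-order condition: 105 − 6y_i − 2Σ_{j≠i} y_j = 0.
Imposing symmetry (y_j = y for all j) turns Σ_{j≠i} y_j into 2y, so 105 = 10y and y = 10.5.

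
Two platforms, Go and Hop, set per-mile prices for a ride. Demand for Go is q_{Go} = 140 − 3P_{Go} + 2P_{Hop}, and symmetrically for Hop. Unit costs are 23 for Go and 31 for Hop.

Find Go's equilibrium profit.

2836.6875

Go's profit: π = (P_{Go} − 23)(140 − 3P_{Go} + 2P_{Hop}).
∂π/∂P_{Go} = 209 − 6P_{Go} + 2P_{Hop} = 0 ⇒ P_{Go} = 209/6 + (1/3)P_{Hop}.
Similarly P_{Hop} = 233/6 + (1/3)P_{Go}.
Plugging P_{Hop} into Go's best response: P_{Go} = 209/6 + (1/3)(233/6 + (1/3)P_{Go}) ⇒ (8/9)P_{Go} = 430/9, so P_{Go} = 53.75.
Then P_{Hop} = 233/6 + (1/3)·53.75 = 56.75.
q_{Go} = 140 − 3·53.75 + 2·56.75 = 92.25.
Profit = (53.75 − 23)·92.25 = 2836.6875.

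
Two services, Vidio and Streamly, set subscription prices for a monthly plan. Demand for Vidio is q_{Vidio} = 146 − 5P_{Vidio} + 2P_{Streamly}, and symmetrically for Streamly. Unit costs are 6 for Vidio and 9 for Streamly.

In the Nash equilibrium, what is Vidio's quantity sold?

81.5625

Vidio's profit: π = (P_{Vidio} − 6)(146 − 5P_{Vidio} + 2P_{Streamly}).
∂π/∂P_{Vidio} = 176 − 10P_{Vidio} + 2P_{Streamly} = 0 ⇒ P_{Vidio} = 17.6 + 0.2P_{Streamly}.
Similarly P_{Streamly} = 19.1 + 0.2P_{Vidio}.
Solving the two reaction functions simultaneously: (1 − (0.2)(0.2))P_{Vidio} = 17.6 + 0.2·19.1, so 0.96P_{Vidio} = 21.42 and P_{Vidio} = 22.3125.
Then P_{Streamly} = 19.1 + 0.2·22.3125 = 23.5625.
q_{Vidio} = 146 − 5·22.3125 + 2·23.5625 = 81.5625.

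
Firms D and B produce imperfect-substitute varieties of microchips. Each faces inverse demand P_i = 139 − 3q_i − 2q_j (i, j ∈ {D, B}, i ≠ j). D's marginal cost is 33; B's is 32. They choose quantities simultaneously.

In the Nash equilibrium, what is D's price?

Firm D's profit: π = q_D(139 − 3q_D − 2q_B) − 33q_D.
∂π/∂q_D = 106 − 6q_D − 2q_B = 0 ⇒ q_D = 53/3 − (1/3)q_B.
Similarly q_B = 107/6 − (1/3)q_D.
Plugging q_B into D's best response: q_D = 53/3 − (1/3)(107/6 − (1/3)q_D) ⇒ (8/9)q_D = 211/18, so q_D = 13.1875.
Then q_B = 107/6 − (1/3)·13.1875 = 13.4375.
P_D = 139 − 3·13.1875 − 2·13.4375 = 72.5625.

72.5625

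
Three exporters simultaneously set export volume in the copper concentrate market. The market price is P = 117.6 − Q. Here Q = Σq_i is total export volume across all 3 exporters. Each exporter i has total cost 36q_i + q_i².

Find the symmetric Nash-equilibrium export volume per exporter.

A representative exporter's profit is π_i = q_i(117.6 − Q) − 36q_i − q_i², with Q = q_i + Σ_{j≠i} q_j.
First-order condition: 81.6 − 4q_i − Σ_{j≠i} q_j = 0.
With identical exporters, set every q_j = q: then 81.6 − 4q − 2q = 0, i.e. q = 81.6/6 = 13.6.

13.6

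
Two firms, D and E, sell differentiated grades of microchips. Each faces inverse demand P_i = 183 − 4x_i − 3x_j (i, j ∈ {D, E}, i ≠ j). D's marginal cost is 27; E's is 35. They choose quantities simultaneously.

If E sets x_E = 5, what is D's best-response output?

17.625

Firm D's profit: π = x_D(183 − 4x_D − 3x_E) − 27x_D.
∂π/∂x_D = 156 − 8x_D − 3x_E = 0 ⇒ x_D = 19.5 − 0.375x_E.
At x_E = 5: x_D = 19.5 − 0.375·5 = 17.625.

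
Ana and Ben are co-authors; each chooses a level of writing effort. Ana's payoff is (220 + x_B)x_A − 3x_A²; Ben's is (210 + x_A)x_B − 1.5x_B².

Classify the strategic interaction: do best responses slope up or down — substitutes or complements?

Expanding Ana's payoff: 220x_A + x_Bx_A − 3x_A².
∂π/∂x_A = 220 + x_B − 6x_A = 0, so x_A = 110/3 + (1/6)x_B.
The best-response slope dx_A/dx_B = 1/6 > 0: the reaction function is upward-sloping, so the choices are strategic complements.

strategic complements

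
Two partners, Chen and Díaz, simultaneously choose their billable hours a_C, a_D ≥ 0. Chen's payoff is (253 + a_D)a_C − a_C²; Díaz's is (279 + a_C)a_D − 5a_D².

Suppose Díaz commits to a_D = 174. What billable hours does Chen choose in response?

Expanding Chen's payoff: 253a_C + a_Da_C − a_C².
∂π/∂a_C = 253 + a_D − 2a_C = 0, so a_C = 126.5 + 0.5a_D.
At a_D = 174: a_C = 126.5 + 0.5·174 = 213.5.

213.5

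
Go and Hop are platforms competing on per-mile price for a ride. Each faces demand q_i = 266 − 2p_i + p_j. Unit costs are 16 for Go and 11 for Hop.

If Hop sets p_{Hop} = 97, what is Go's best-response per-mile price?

Go's profit: π = (p_{Go} − 16)(266 − 2p_{Go} + p_{Hop}).
∂π/∂p_{Go} = 298 − 4p_{Go} + p_{Hop} = 0 ⇒ p_{Go} = 74.5 + 0.25p_{Hop}.
At p_{Hop} = 97: p_{Go} = 74.5 + 0.25·97 = 98.75.

98.75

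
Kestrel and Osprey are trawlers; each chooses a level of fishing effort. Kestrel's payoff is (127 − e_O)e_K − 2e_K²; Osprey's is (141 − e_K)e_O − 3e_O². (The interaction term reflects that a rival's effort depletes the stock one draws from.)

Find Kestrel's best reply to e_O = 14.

Expanding Kestrel's payoff: 127e_K − e_Oe_K − 2e_K².
∂π/∂e_K = 127 − e_O − 4e_K = 0, so e_K = 31.75 − 0.25e_O.
At e_O = 14: e_K = 31.75 − 0.25·14 = 28.25.

28.25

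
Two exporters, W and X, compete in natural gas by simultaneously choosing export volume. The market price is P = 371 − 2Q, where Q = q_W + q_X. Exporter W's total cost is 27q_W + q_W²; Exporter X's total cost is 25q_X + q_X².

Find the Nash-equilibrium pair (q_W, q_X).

Exporter W's profit: π = q_W(371 − 2(q_W + q_X)) − 27q_W − q_W².
∂π/∂q_W = 344 − 6q_W − 2q_X = 0, so q_W = 172/3 − (1/3)q_X.
By the same steps for X: q_X = 173/3 − (1/3)q_W.
Substituting the second reaction function into the first: q_W = 172/3 − (1/3)(173/3 − (1/3)q_W), which gives (8/9)q_W = 343/9 ⇒ q_W = 42.875.
Then q_X = 173/3 − (1/3)·42.875 = 43.375.

42.875, 43.375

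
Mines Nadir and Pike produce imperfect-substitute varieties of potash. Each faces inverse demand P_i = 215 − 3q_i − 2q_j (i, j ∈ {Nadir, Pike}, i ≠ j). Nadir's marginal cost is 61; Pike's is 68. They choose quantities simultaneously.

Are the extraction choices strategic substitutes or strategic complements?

strategic substitutes

Mine Nadir's profit: π = q_{Nadir}(215 − 3q_{Nadir} − 2q_{Pike}) − 61q_{Nadir}.
∂π/∂q_{Nadir} = 154 − 6q_{Nadir} − 2q_{Pike} = 0 ⇒ q_{Nadir} = 77/3 − (1/3)q_{Pike}.
The best-response slope dq_{Nadir}/dq_{Pike} = −1/3 < 0: the reaction function is downward-sloping, so the choices are strategic substitutes.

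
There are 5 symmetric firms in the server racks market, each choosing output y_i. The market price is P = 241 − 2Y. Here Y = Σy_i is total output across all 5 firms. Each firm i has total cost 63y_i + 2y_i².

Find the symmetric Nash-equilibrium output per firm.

11.125

A representative firm's profit is π_i = y_i(241 − 2Y) − 63y_i − 2y_i², with Y = y_i + Σ_{j≠i} y_j.
First-order condition: 178 − 8y_i − 2Σ_{j≠i} y_j = 0.
In a symmetric equilibrium every firm chooses the same y, so Σ_{j≠i} y_j = 4y. The condition becomes 178 − 16y = 0, giving y = 178/16 = 11.125.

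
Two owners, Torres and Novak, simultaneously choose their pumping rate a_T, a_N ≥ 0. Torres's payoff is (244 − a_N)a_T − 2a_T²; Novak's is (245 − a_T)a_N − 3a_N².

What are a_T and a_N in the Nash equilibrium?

53, 32

Expanding Torres's payoff: 244a_T − a_Na_T − 2a_T².
∂π/∂a_T = 244 − a_N − 4a_T = 0, so a_T = 61 − 0.25a_N.
Likewise for Novak: a_N = 245/6 − (1/6)a_T.
Solving the two reaction functions simultaneously: (1 − (−0.25)(−1/6))a_T = 61 − 0.25·(245/6), so (23/24)a_T = 1219/24 and a_T = 53.
Then a_N = 245/6 − (1/6)·53 = 32.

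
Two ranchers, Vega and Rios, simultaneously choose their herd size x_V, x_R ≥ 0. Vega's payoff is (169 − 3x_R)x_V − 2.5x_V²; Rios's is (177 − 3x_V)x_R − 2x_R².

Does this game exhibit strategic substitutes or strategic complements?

Expanding Vega's payoff: 169x_V − 3x_Rx_V − 2.5x_V².
∂π/∂x_V = 169 − 3x_R − 5x_V = 0, so x_V = 33.8 − 0.6x_R.
The best-response slope dx_V/dx_R = −0.6 < 0: the reaction function is downward-sloping, so the choices are strategic substitutes.

strategic substitutes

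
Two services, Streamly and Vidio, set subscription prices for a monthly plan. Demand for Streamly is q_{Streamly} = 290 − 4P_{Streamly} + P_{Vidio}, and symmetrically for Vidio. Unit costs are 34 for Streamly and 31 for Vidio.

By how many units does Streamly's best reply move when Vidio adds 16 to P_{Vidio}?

Streamly's profit: π = (P_{Streamly} − 34)(290 − 4P_{Streamly} + P_{Vidio}).
∂π/∂P_{Streamly} = 426 − 8P_{Streamly} + P_{Vidio} = 0 ⇒ P_{Streamly} = 53.25 + 0.125P_{Vidio}.
The reaction-function slope is 0.125, so a 16-unit rise in P_{Vidio} moves P_{Streamly} by 0.125 × 16 = 2. Streamly's best response rises — the actions are strategic complements.

2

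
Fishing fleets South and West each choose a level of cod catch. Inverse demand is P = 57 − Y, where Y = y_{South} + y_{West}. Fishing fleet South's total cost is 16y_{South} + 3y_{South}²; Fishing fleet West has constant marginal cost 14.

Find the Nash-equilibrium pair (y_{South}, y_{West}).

2.6, 20.2

Fishing fleet South's profit: π = y_{South}(57 − (y_{South} + y_{West})) − 16y_{South} − 3y_{South}².
∂π/∂y_{South} = 41 − 8y_{South} − y_{West} = 0, so y_{South} = 5.125 − 0.125y_{West}.
For West: ∂π/∂y_{West} = 43 − 2y_{West} − y_{South} = 0 ⇒ y_{West} = 21.5 − 0.5y_{South}.
Substituting the second reaction function into the first: y_{South} = 5.125 − 0.125(21.5 − 0.5y_{South}), which gives 0.9375y_{South} = 2.4375 ⇒ y_{South} = 2.6.
Then y_{West} = 21.5 − 0.5·2.6 = 20.2.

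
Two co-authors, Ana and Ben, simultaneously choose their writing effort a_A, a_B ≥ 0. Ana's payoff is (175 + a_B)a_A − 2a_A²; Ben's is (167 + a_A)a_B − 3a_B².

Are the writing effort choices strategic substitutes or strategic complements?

Expanding Ana's payoff: 175a_A + a_Ba_A − 2a_A².
∂π/∂a_A = 175 + a_B − 4a_A = 0, so a_A = 43.75 + 0.25a_B.
The best-response slope da_A/da_B = 0.25 > 0: the reaction function is upward-sloping, so the choices are strategic complements.

strategic complements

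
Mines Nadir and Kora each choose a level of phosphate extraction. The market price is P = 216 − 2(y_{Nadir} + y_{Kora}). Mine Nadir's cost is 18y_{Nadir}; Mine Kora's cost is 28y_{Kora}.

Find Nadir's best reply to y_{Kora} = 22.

38.5

Mine Nadir's profit: π = y_{Nadir}(216 − 2(y_{Nadir} + y_{Kora})) − 18y_{Nadir}.
∂π/∂y_{Nadir} = 198 − 4y_{Nadir} − 2y_{Kora} = 0, so y_{Nadir} = 49.5 − 0.5y_{Kora}.
At y_{Kora} = 22: y_{Nadir} = 49.5 − 0.5·22 = 38.5.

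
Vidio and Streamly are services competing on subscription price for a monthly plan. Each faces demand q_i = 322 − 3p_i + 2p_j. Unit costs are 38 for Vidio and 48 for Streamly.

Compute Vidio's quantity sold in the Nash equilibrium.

Vidio's profit: π = (p_{Vidio} − 38)(322 − 3p_{Vidio} + 2p_{Streamly}).
∂π/∂p_{Vidio} = 436 − 6p_{Vidio} + 2p_{Streamly} = 0 ⇒ p_{Vidio} = 218/3 + (1/3)p_{Streamly}.
Similarly p_{Streamly} = 233/3 + (1/3)p_{Vidio}.
Solving the two reaction functions simultaneously: (1 − (1/3)(1/3))p_{Vidio} = 218/3 + (1/3)·(233/3), so (8/9)p_{Vidio} = 887/9 and p_{Vidio} = 110.875.
Then p_{Streamly} = 233/3 + (1/3)·110.875 = 114.625.
q_{Vidio} = 322 − 3·110.875 + 2·114.625 = 218.625.

218.625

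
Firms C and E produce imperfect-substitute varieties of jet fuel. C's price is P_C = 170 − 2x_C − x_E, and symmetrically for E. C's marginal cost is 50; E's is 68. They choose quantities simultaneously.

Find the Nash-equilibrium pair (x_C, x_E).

25.2, 19.2

Firm C's profit: π = x_C(170 − 2x_C − x_E) − 50x_C.
∂π/∂x_C = 120 − 4x_C − x_E = 0 ⇒ x_C = 30 − 0.25x_E.
Similarly x_E = 25.5 − 0.25x_C.
Plugging x_E into C's best response: x_C = 30 − 0.25(25.5 − 0.25x_C) ⇒ 0.9375x_C = 23.625, so x_C = 25.2.
Then x_E = 25.5 − 0.25·25.2 = 19.2.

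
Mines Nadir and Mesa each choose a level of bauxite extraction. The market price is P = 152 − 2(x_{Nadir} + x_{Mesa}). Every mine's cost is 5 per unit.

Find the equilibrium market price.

54

Mine Nadir's profit: π = x_{Nadir}(152 − 2(x_{Nadir} + x_{Mesa})) − 5x_{Nadir}.
∂π/∂x_{Nadir} = 147 − 4x_{Nadir} − 2x_{Mesa} = 0, so x_{Nadir} = 36.75 − 0.5x_{Mesa}.
Setting x_{Nadir} = x_{Mesa} in the reaction function: x_{Nadir} = 36.75 − 0.5x_{Nadir}, so x_{Nadir} = 36.75 / 1.5 = 24.5.
Equilibrium price: P = 152 − 2·49 = 54.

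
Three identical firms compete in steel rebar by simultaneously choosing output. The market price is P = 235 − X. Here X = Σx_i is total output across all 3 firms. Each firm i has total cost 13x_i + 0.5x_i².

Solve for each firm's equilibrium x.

A representative firm's profit is π_i = x_i(235 − X) − 13x_i − 0.5x_i², with X = x_i + Σ_{j≠i} x_j.
First-order condition: 222 − 3x_i − Σ_{j≠i} x_j = 0.
In a symmetric equilibrium every firm chooses the same x, so Σ_{j≠i} x_j = 2x. The condition becomes 222 − 5x = 0, giving x = 222/5 = 44.4.

44.4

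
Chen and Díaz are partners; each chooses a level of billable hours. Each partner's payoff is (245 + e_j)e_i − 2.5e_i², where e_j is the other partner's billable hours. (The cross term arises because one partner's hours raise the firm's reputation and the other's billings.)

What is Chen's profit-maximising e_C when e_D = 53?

Chen's payoff is (245 + e_D)e_C − 2.5e_C².
∂π/∂e_C = 245 + e_D − 5e_C = 0, so e_C = 49 + 0.2e_D.
At e_D = 53: e_C = 49 + 0.2·53 = 59.6.

59.6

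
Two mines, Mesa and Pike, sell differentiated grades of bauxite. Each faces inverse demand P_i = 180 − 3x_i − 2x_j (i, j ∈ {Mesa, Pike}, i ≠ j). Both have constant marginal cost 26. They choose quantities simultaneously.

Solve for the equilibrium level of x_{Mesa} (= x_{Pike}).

19.25

Mine Mesa's profit: π = x_{Mesa}(180 − 3x_{Mesa} − 2x_{Pike}) − 26x_{Mesa}.
∂π/∂x_{Mesa} = 154 − 6x_{Mesa} − 2x_{Pike} = 0 ⇒ x_{Mesa} = 77/3 − (1/3)x_{Pike}.
By symmetry x_{Pike} = x_{Mesa}; substituting into the reaction function, (4/3)x_{Mesa} = 77/3 and x_{Mesa} = 19.25.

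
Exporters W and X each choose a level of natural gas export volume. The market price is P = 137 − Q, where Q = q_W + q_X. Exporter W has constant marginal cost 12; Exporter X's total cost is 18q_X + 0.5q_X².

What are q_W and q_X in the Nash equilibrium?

Exporter W's profit: π = q_W(137 − (q_W + q_X)) − 12q_W.
∂π/∂q_W = 125 − 2q_W − q_X = 0, so q_W = 62.5 − 0.5q_X.
For X: ∂π/∂q_X = 119 − 3q_X − q_W = 0 ⇒ q_X = 119/3 − (1/3)q_W.
Substituting the second reaction function into the first: q_W = 62.5 − 0.5(119/3 − (1/3)q_W), which gives (5/6)q_W = 128/3 ⇒ q_W = 51.2.
Then q_X = 119/3 − (1/3)·51.2 = 22.6.

51.2, 22.6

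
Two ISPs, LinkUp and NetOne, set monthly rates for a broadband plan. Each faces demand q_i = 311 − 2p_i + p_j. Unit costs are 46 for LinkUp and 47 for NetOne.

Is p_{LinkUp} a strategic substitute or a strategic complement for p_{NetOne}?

strategic complements

LinkUp's profit: π = (p_{LinkUp} − 46)(311 − 2p_{LinkUp} + p_{NetOne}).
∂π/∂p_{LinkUp} = 403 − 4p_{LinkUp} + p_{NetOne} = 0 ⇒ p_{LinkUp} = 100.75 + 0.25p_{NetOne}.
The best-response slope dp_{LinkUp}/dp_{NetOne} = 0.25 > 0: the reaction function is upward-sloping, so the choices are strategic complements.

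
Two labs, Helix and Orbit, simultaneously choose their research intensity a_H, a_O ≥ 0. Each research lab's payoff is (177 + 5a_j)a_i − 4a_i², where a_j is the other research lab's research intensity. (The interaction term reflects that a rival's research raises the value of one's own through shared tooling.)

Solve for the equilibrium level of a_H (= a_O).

Helix's payoff is (177 + 5a_O)a_H − 4a_H².
∂π/∂a_H = 177 + 5a_O − 8a_H = 0, so a_H = 22.125 + 0.625a_O.
The game is symmetric, so in equilibrium a_O = a_H: the reaction function gives 0.375a_H = 22.125, hence a_H = 59.

59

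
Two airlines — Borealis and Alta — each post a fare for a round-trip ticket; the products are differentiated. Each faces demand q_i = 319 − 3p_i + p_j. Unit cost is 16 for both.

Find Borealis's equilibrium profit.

Borealis's profit: π = (p_{Borealis} − 16)(319 − 3p_{Borealis} + p_{Alta}).
∂π/∂p_{Borealis} = 367 − 6p_{Borealis} + p_{Alta} = 0 ⇒ p_{Borealis} = 367/6 + (1/6)p_{Alta}.
The game is symmetric, so in equilibrium p_{Alta} = p_{Borealis}: the reaction function gives (5/6)p_{Borealis} = 367/6, hence p_{Borealis} = 73.4.
q_{Borealis} = 319 − 3·73.4 + 73.4 = 172.2.
Profit = (73.4 − 16)·172.2 = 9884.28.

9884.28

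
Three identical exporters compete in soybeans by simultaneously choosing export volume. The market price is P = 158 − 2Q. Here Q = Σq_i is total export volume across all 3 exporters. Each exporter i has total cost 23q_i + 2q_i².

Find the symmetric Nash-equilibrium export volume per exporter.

A representative exporter's profit is π_i = q_i(158 − 2Q) − 23q_i − 2q_i², with Q = q_i + Σ_{j≠i} q_j.
First-order condition: 135 − 8q_i − 2Σ_{j≠i} q_j = 0.
Imposing symmetry (q_j = q for all j) turns Σ_{j≠i} q_j into 2q, so 135 = 12q and q = 11.25.

11.25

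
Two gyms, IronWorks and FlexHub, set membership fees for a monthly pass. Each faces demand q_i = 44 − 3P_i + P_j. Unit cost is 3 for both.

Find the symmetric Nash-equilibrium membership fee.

IronWorks's profit: π = (P_{IronWorks} − 3)(44 − 3P_{IronWorks} + P_{FlexHub}).
∂π/∂P_{IronWorks} = 53 − 6P_{IronWorks} + P_{FlexHub} = 0 ⇒ P_{IronWorks} = 53/6 + (1/6)P_{FlexHub}.
By symmetry P_{FlexHub} = P_{IronWorks}; substituting into the reaction function, (5/6)P_{IronWorks} = 53/6 and P_{IronWorks} = 10.6.

10.6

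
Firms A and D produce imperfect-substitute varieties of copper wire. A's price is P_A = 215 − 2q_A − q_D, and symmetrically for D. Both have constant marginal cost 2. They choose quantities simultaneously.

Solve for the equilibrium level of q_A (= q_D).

Firm A's profit: π = q_A(215 − 2q_A − q_D) − 2q_A.
∂π/∂q_A = 213 − 4q_A − q_D = 0 ⇒ q_A = 53.25 − 0.25q_D.
The game is symmetric, so in equilibrium q_D = q_A: the reaction function gives 1.25q_A = 53.25, hence q_A = 42.6.

42.6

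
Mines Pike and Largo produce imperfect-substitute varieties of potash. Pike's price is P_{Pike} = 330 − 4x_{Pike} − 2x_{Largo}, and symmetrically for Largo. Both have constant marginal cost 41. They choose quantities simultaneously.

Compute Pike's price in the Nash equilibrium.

Mine Pike's profit: π = x_{Pike}(330 − 4x_{Pike} − 2x_{Largo}) − 41x_{Pike}.
∂π/∂x_{Pike} = 289 − 8x_{Pike} − 2x_{Largo} = 0 ⇒ x_{Pike} = 36.125 − 0.25x_{Largo}.
By symmetry x_{Largo} = x_{Pike}; substituting into the reaction function, 1.25x_{Pike} = 36.125 and x_{Pike} = 28.9.
P_{Pike} = 330 − 4·28.9 − 2·28.9 = 156.6.

156.6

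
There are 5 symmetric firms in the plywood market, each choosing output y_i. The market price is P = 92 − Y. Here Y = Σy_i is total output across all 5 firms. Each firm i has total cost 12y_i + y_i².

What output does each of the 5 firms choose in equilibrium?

A representative firm's profit is π_i = y_i(92 − Y) − 12y_i − y_i², with Y = y_i + Σ_{j≠i} y_j.
First-order condition: 80 − 4y_i − Σ_{j≠i} y_j = 0.
With identical firms, set every y_j = y: then 80 − 4y − 4y = 0, i.e. y = 80/8 = 10.

10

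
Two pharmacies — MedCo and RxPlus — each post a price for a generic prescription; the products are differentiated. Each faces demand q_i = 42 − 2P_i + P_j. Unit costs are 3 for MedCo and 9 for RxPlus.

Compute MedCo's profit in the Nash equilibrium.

380.88

MedCo's profit: π = (P_{MedCo} − 3)(42 − 2P_{MedCo} + P_{RxPlus}).
∂π/∂P_{MedCo} = 48 − 4P_{MedCo} + P_{RxPlus} = 0 ⇒ P_{MedCo} = 12 + 0.25P_{RxPlus}.
Similarly P_{RxPlus} = 15 + 0.25P_{MedCo}.
Solving the two reaction functions simultaneously: (1 − (0.25)(0.25))P_{MedCo} = 12 + 0.25·15, so 0.9375P_{MedCo} = 15.75 and P_{MedCo} = 16.8.
Then P_{RxPlus} = 15 + 0.25·16.8 = 19.2.
q_{MedCo} = 42 − 2·16.8 + 19.2 = 27.6.
Profit = (16.8 − 3)·27.6 = 380.88.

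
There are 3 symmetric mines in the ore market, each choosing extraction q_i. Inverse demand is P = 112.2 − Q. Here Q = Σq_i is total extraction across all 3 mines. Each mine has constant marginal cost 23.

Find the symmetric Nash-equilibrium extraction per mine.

A representative mine's profit is π_i = q_i(112.2 − Q) − 23q_i, with Q = q_i + Σ_{j≠i} q_j.
First-order condition: 89.2 − 2q_i − Σ_{j≠i} q_j = 0.
In a symmetric equilibrium every mine chooses the same q, so Σ_{j≠i} q_j = 2q. The condition becomes 89.2 − 4q = 0, giving q = 89.2/4 = 22.3.

22.3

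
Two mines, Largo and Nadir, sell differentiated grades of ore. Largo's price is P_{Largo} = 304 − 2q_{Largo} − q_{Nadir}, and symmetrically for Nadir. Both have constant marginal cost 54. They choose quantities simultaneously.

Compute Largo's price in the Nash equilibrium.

Mine Largo's profit: π = q_{Largo}(304 − 2q_{Largo} − q_{Nadir}) − 54q_{Largo}.
∂π/∂q_{Largo} = 250 − 4q_{Largo} − q_{Nadir} = 0 ⇒ q_{Largo} = 62.5 − 0.25q_{Nadir}.
The game is symmetric, so in equilibrium q_{Nadir} = q_{Largo}: the reaction function gives 1.25q_{Largo} = 62.5, hence q_{Largo} = 50.
P_{Largo} = 304 − 2·50 − 50 = 154.

154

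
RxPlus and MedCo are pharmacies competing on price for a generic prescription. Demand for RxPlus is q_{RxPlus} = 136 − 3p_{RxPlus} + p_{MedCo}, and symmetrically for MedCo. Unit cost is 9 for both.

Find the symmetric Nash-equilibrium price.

32.6

RxPlus's profit: π = (p_{RxPlus} − 9)(136 − 3p_{RxPlus} + p_{MedCo}).
∂π/∂p_{RxPlus} = 163 − 6p_{RxPlus} + p_{MedCo} = 0 ⇒ p_{RxPlus} = 163/6 + (1/6)p_{MedCo}.
The game is symmetric, so in equilibrium p_{MedCo} = p_{RxPlus}: the reaction function gives (5/6)p_{RxPlus} = 163/6, hence p_{RxPlus} = 32.6.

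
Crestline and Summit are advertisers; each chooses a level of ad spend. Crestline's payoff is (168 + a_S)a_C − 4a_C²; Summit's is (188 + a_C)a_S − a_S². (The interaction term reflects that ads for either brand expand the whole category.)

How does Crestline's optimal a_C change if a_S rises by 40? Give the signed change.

Expanding Crestline's payoff: 168a_C + a_Sa_C − 4a_C².
∂π/∂a_C = 168 + a_S − 8a_C = 0, so a_C = 21 + 0.125a_S.
The reaction-function slope is 0.125, so a 40-unit rise in a_S moves a_C by 0.125 × 40 = 5. Crestline's best response rises — the actions are strategic complements.

5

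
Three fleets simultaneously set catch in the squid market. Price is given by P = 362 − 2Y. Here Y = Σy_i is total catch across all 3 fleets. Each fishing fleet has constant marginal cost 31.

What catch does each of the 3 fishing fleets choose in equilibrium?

41.375

A representative fishing fleet's profit is π_i = y_i(362 − 2Y) − 31y_i, with Y = y_i + Σ_{j≠i} y_j.
First-order condition: 331 − 4y_i − 2Σ_{j≠i} y_j = 0.
In a symmetric equilibrium every fishing fleet chooses the same y, so Σ_{j≠i} y_j = 2y. The condition becomes 331 − 8y = 0, giving y = 331/8 = 41.375.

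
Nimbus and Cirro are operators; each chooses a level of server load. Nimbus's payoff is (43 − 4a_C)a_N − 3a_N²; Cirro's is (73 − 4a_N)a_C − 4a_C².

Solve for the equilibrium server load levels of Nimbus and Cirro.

Expanding Nimbus's payoff: 43a_N − 4a_Ca_N − 3a_N².
∂π/∂a_N = 43 − 4a_C − 6a_N = 0, so a_N = 43/6 − (2/3)a_C.
Likewise for Cirro: a_C = 9.125 − 0.5a_N.
Solving the two reaction functions simultaneously: (1 − (−2/3)(−0.5))a_N = 43/6 − (2/3)·9.125, so (2/3)a_N = 13/12 and a_N = 1.625.
Then a_C = 9.125 − 0.5·1.625 = 8.3125.

1.625, 8.3125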